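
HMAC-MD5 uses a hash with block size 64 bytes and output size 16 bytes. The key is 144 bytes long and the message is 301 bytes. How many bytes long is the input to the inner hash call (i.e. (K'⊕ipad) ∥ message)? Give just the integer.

Key is 144 > 64 bytes, so it is hashed to 16 bytes then zero-padded to 64: |K'| = 64.
Inner input = (K'⊕ipad) ∥ m → 64 + 301 = 365 bytes.

365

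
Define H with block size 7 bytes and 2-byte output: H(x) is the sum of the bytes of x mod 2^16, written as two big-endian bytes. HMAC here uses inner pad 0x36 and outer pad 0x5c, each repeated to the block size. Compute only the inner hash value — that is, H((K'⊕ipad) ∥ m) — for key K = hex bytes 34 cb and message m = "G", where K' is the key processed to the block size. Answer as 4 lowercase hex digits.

0254

Key hex bytes 34 cb is 2 bytes ≤ B = 7; zero-pad to 7 bytes: K' = 34 cb 00 00 00 00 00.
K' ⊕ ipad = 02 fd 36 36 36 36 36.
Inner input = 02 fd 36 36 36 36 36 ∥ 47.
Inner hash: sum = 2+253+54+54+54+54+54+71 = 596 → 02 54.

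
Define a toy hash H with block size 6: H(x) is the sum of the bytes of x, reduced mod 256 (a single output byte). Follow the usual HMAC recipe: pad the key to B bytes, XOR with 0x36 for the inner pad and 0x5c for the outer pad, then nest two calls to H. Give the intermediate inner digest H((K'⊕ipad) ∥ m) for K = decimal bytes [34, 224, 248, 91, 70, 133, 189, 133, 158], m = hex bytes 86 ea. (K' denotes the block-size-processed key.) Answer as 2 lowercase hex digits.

Key decimal bytes [34, 224, 248, 91, 70, 133, 189, 133, 158] = 22 e0 f8 5b 46 85 bd 85 9e is 9 bytes > B = 6, so hash it first: H(key) = 00, then zero-pad to 6 bytes: K' = 00 00 00 00 00 00.
K' ⊕ ipad = 36 36 36 36 36 36.
Inner input = 36 36 36 36 36 36 ∥ 86 ea.
Inner hash: sum = 54+54+54+54+54+54+134+234 = 692; mod 256 = 180 → b4.

b4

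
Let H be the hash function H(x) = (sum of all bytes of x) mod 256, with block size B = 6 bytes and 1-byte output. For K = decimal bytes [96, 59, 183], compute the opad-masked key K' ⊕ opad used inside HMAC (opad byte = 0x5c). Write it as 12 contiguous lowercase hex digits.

Key decimal bytes [96, 59, 183] = 60 3b b7 is 3 bytes ≤ B = 6; zero-pad to 6 bytes: K' = 60 3b b7 00 00 00.
XOR each byte with 0x5c: 60⊕5c=3c, 3b⊕5c=67, b7⊕5c=eb, 00⊕5c=5c, 00⊕5c=5c, 00⊕5c=5c.

3c67eb5c5c5c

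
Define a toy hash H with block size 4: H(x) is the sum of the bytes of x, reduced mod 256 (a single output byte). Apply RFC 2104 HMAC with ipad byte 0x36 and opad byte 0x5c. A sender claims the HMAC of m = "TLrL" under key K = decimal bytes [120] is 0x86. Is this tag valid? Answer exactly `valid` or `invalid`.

valid

Key decimal bytes [120] = 78 is 1 byte ≤ B = 4; zero-pad to 4 bytes: K' = 78 00 00 00.
K' ⊕ ipad = 4e 36 36 36; K' ⊕ opad = 24 5c 5c 5c.
Inner hash: sum = 78+54+54+54+84+76+114+76 = 590; mod 256 = 78 → 4e.
Outer hash (recomputed tag): sum = 36+92+92+92+78 = 390; mod 256 = 134 → 86.
Recomputed tag = 86; claimed = 86 → match.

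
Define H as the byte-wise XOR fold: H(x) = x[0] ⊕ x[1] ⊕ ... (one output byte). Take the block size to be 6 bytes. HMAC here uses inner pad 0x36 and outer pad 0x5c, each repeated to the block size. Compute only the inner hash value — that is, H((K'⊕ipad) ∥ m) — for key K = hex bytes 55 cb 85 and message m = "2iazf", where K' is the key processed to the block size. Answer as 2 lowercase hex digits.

Key hex bytes 55 cb 85 is 3 bytes ≤ B = 6; zero-pad to 6 bytes: K' = 55 cb 85 00 00 00.
K' ⊕ ipad = 63 fd b3 36 36 36.
Inner input = 63 fd b3 36 36 36 ∥ 32 69 61 7a 66.
Inner hash: XOR 63⊕fd⊕b3⊕36⊕36⊕36⊕32⊕69⊕61⊕7a⊕66 = 3d.

3d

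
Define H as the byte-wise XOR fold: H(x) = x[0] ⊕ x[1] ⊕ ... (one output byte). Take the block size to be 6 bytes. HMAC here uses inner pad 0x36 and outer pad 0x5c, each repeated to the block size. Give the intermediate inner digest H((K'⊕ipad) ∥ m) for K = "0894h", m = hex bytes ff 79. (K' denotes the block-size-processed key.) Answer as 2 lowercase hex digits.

eb

Key "0894h" = 30 38 39 34 68 is 5 bytes ≤ B = 6; zero-pad to 6 bytes: K' = 30 38 39 34 68 00.
K' ⊕ ipad = 06 0e 0f 02 5e 36.
Inner input = 06 0e 0f 02 5e 36 ∥ ff 79.
Inner hash: XOR 06⊕0e⊕0f⊕02⊕5e⊕36⊕ff⊕79 = eb.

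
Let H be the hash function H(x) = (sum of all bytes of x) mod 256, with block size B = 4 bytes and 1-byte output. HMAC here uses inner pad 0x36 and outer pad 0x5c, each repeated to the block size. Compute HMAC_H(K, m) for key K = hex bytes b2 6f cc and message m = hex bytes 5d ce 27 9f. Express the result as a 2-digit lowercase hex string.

0b

Key hex bytes b2 6f cc is 3 bytes ≤ B = 4; zero-pad to 4 bytes: K' = b2 6f cc 00.
K' ⊕ ipad = 84 59 fa 36.  K' ⊕ opad = ee 33 90 5c.
Inner input = (K'⊕ipad) ∥ m = 84 59 fa 36 ∥ 5d ce 27 9f.
Inner hash: sum = 132+89+250+54+93+206+39+159 = 1022; mod 256 = 254 → fe.
Outer input = (K'⊕opad) ∥ inner = ee 33 90 5c ∥ fe.
Outer hash (tag): sum = 238+51+144+92+254 = 779; mod 256 = 11 → 0b.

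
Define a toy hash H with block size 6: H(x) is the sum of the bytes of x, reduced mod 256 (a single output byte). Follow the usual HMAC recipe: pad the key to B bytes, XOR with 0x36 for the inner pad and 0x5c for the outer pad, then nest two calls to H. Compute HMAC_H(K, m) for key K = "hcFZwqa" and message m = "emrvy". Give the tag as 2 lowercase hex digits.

Key "hcFZwqa" = 68 63 46 5a 77 71 61 is 7 bytes > B = 6, so hash it first: H(key) = b4, then zero-pad to 6 bytes: K' = b4 00 00 00 00 00.
K' ⊕ ipad = 82 36 36 36 36 36.  K' ⊕ opad = e8 5c 5c 5c 5c 5c.
Inner input = (K'⊕ipad) ∥ m = 82 36 36 36 36 36 ∥ 65 6d 72 76 79.
Inner hash: sum = 130+54+54+54+54+54+101+109+114+118+121 = 963; mod 256 = 195 → c3.
Outer input = (K'⊕opad) ∥ inner = e8 5c 5c 5c 5c 5c ∥ c3.
Outer hash (tag): sum = 232+92+92+92+92+92+195 = 887; mod 256 = 119 → 77.

77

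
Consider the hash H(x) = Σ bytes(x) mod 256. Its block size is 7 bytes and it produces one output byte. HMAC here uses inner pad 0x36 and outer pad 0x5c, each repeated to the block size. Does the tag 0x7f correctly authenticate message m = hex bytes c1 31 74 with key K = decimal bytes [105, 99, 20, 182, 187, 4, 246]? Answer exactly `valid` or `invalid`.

Key decimal bytes [105, 99, 20, 182, 187, 4, 246] = 69 63 14 b6 bb 04 f6 is exactly B = 7 bytes: K' = 69 63 14 b6 bb 04 f6.
K' ⊕ ipad = 5f 55 22 80 8d 32 c0; K' ⊕ opad = 35 3f 48 ea e7 58 aa.
Inner hash: sum = 95+85+34+128+141+50+192+193+49+116 = 1083; mod 256 = 59 → 3b.
Outer hash (recomputed tag): sum = 53+63+72+234+231+88+170+59 = 970; mod 256 = 202 → ca.
Recomputed tag = ca; claimed = 7f → mismatch.

invalid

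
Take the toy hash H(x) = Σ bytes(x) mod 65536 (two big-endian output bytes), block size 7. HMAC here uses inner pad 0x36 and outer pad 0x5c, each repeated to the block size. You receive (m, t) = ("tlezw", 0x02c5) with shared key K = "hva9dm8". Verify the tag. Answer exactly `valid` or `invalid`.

Key "hva9dm8" = 68 76 61 39 64 6d 38 is exactly B = 7 bytes: K' = 68 76 61 39 64 6d 38.
K' ⊕ ipad = 5e 40 57 0f 52 5b 0e; K' ⊕ opad = 34 2a 3d 65 38 31 64.
Inner hash: sum = 94+64+87+15+82+91+14+116+108+101+122+119 = 1013 → 03 f5.
Outer hash (recomputed tag): sum = 52+42+61+101+56+49+100+3+245 = 709 → 02 c5.
Recomputed tag = 02c5; claimed = 02c5 → match.

valid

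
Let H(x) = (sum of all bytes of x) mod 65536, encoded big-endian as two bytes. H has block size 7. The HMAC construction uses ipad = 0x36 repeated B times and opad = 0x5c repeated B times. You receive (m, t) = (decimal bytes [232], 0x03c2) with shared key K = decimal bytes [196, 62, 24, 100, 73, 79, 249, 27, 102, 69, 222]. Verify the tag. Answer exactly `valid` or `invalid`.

Key decimal bytes [196, 62, 24, 100, 73, 79, 249, 27, 102, 69, 222] = c4 3e 18 64 49 4f f9 1b 66 45 de is 11 bytes > B = 7, so hash it first: H(key) = 04 b3, then zero-pad to 7 bytes: K' = 04 b3 00 00 00 00 00.
K' ⊕ ipad = 32 85 36 36 36 36 36; K' ⊕ opad = 58 ef 5c 5c 5c 5c 5c.
Inner hash: sum = 50+133+54+54+54+54+54+232 = 685 → 02 ad.
Outer hash (recomputed tag): sum = 88+239+92+92+92+92+92+2+173 = 962 → 03 c2.
Recomputed tag = 03c2; claimed = 03c2 → match.

valid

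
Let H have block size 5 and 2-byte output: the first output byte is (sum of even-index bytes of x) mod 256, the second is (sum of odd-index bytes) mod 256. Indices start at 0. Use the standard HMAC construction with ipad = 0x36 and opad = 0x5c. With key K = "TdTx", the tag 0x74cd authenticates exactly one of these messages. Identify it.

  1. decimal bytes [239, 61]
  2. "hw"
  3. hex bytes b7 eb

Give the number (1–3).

Key "TdTx" = 54 64 54 78 is 4 bytes ≤ B = 5; zero-pad to 5 bytes: K' = 54 64 54 78 00.
K' ⊕ ipad = 62 52 62 4e 36; K' ⊕ opad = 08 38 08 24 5c.
m1: inner = H(62 52 62 4e 36 ef 3d) = 37 8f; tag = H(08 38 08 24 5c 37 8f) = fb93
m2: inner = H(62 52 62 4e 36 68 77) = 71 08; tag = H(08 38 08 24 5c 71 08) = 74cd ← matches
m3: inner = H(62 52 62 4e 36 b7 eb) = e5 57; tag = H(08 38 08 24 5c e5 57) = c341

2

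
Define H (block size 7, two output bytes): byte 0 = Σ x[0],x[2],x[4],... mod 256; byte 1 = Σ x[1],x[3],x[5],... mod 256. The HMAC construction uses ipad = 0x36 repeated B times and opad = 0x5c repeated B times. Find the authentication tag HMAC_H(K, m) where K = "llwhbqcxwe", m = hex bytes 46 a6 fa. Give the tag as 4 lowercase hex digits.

17a7

Key "llwhbqcxwe" = 6c 6c 77 68 62 71 63 78 77 65 is 10 bytes > B = 7, so hash it first: H(key) = 1f 22, then zero-pad to 7 bytes: K' = 1f 22 00 00 00 00 00.
K' ⊕ ipad = 29 14 36 36 36 36 36.  K' ⊕ opad = 43 7e 5c 5c 5c 5c 5c.
Inner input = (K'⊕ipad) ∥ m = 29 14 36 36 36 36 36 ∥ 46 a6 fa.
Inner hash: even-index sum = 369 mod 256 = 113; odd-index sum = 448 mod 256 = 192 → 71 c0.
Outer input = (K'⊕opad) ∥ inner = 43 7e 5c 5c 5c 5c 5c ∥ 71 c0.
Outer hash (tag): even-index sum = 535 mod 256 = 23; odd-index sum = 423 mod 256 = 167 → 17 a7.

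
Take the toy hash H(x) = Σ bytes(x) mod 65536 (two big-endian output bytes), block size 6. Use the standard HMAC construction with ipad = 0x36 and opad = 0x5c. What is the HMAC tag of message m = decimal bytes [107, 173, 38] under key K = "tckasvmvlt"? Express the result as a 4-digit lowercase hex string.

Key "tckasvmvlt" = 74 63 6b 61 73 76 6d 76 6c 74 is 10 bytes > B = 6, so hash it first: H(key) = 04 4f, then zero-pad to 6 bytes: K' = 04 4f 00 00 00 00.
K' ⊕ ipad = 32 79 36 36 36 36.  K' ⊕ opad = 58 13 5c 5c 5c 5c.
Inner input = (K'⊕ipad) ∥ m = 32 79 36 36 36 36 ∥ 6b ad 26.
Inner hash: sum = 50+121+54+54+54+54+107+173+38 = 705 → 02 c1.
Outer input = (K'⊕opad) ∥ inner = 58 13 5c 5c 5c 5c ∥ 02 c1.
Outer hash (tag): sum = 88+19+92+92+92+92+2+193 = 670 → 02 9e.

029e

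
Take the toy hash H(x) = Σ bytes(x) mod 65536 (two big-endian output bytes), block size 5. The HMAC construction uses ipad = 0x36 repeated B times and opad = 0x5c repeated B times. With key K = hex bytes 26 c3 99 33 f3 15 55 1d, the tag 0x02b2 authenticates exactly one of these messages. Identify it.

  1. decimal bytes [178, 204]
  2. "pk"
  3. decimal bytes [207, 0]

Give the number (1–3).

2

Key hex bytes 26 c3 99 33 f3 15 55 1d is 8 bytes > B = 5, so hash it first: H(key) = 03 2f, then zero-pad to 5 bytes: K' = 03 2f 00 00 00.
K' ⊕ ipad = 35 19 36 36 36; K' ⊕ opad = 5f 73 5c 5c 5c.
m1: inner = H(35 19 36 36 36 b2 cc) = 02 6e; tag = H(5f 73 5c 5c 5c 02 6e) = 0256
m2: inner = H(35 19 36 36 36 70 6b) = 01 cb; tag = H(5f 73 5c 5c 5c 01 cb) = 02b2 ← matches
m3: inner = H(35 19 36 36 36 cf 00) = 01 bf; tag = H(5f 73 5c 5c 5c 01 bf) = 02a6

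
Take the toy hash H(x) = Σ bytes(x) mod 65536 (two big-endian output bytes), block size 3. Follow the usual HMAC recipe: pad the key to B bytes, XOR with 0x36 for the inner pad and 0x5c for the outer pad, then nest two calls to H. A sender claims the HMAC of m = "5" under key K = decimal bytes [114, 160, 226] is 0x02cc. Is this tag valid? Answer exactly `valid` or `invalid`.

valid

Key decimal bytes [114, 160, 226] = 72 a0 e2 is exactly B = 3 bytes: K' = 72 a0 e2.
K' ⊕ ipad = 44 96 d4; K' ⊕ opad = 2e fc be.
Inner hash: sum = 68+150+212+53 = 483 → 01 e3.
Outer hash (recomputed tag): sum = 46+252+190+1+227 = 716 → 02 cc.
Recomputed tag = 02cc; claimed = 02cc → match.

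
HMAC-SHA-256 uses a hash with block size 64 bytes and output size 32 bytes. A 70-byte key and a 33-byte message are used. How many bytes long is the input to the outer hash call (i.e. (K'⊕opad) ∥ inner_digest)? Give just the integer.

96

Key is 70 > 64 bytes, so it is hashed to 32 bytes then zero-padded to 64: |K'| = 64.
Outer input = (K'⊕opad) ∥ H(inner) → 64 + 32 = 96 bytes.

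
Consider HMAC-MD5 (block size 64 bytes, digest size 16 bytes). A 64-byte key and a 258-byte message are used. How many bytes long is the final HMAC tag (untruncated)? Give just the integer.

16

The tag is one MD5 digest: 16 bytes.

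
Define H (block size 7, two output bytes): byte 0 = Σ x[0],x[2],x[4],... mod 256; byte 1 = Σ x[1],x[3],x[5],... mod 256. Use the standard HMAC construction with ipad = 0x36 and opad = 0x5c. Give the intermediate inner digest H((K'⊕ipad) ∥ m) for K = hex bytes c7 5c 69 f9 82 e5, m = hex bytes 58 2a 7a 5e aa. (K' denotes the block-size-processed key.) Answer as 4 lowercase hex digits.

c288

Key hex bytes c7 5c 69 f9 82 e5 is 6 bytes ≤ B = 7; zero-pad to 7 bytes: K' = c7 5c 69 f9 82 e5 00.
K' ⊕ ipad = f1 6a 5f cf b4 d3 36.
Inner input = f1 6a 5f cf b4 d3 36 ∥ 58 2a 7a 5e aa.
Inner hash: even-index sum = 706 mod 256 = 194; odd-index sum = 904 mod 256 = 136 → c2 88.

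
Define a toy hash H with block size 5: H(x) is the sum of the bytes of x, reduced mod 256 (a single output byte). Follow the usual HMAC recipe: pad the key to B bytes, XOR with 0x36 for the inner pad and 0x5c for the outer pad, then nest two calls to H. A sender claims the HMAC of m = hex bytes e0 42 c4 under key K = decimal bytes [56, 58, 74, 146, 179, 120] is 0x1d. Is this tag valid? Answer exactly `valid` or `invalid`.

invalid

Key decimal bytes [56, 58, 74, 146, 179, 120] = 38 3a 4a 92 b3 78 is 6 bytes > B = 5, so hash it first: H(key) = 79, then zero-pad to 5 bytes: K' = 79 00 00 00 00.
K' ⊕ ipad = 4f 36 36 36 36; K' ⊕ opad = 25 5c 5c 5c 5c.
Inner hash: sum = 79+54+54+54+54+224+66+196 = 781; mod 256 = 13 → 0d.
Outer hash (recomputed tag): sum = 37+92+92+92+92+13 = 418; mod 256 = 162 → a2.
Recomputed tag = a2; claimed = 1d → mismatch.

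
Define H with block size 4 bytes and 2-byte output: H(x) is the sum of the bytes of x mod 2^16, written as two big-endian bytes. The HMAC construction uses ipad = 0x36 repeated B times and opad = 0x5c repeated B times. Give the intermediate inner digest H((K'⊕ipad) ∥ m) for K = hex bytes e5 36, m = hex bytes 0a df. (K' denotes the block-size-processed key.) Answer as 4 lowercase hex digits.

Key hex bytes e5 36 is 2 bytes ≤ B = 4; zero-pad to 4 bytes: K' = e5 36 00 00.
K' ⊕ ipad = d3 00 36 36.
Inner input = d3 00 36 36 ∥ 0a df.
Inner hash: sum = 211+0+54+54+10+223 = 552 → 02 28.

0228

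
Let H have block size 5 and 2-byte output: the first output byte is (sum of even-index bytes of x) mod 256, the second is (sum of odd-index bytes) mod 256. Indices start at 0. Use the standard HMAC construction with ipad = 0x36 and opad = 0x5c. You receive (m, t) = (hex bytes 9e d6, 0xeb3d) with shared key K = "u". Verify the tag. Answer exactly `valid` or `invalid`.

Key "u" = 75 is 1 byte ≤ B = 5; zero-pad to 5 bytes: K' = 75 00 00 00 00.
K' ⊕ ipad = 43 36 36 36 36; K' ⊕ opad = 29 5c 5c 5c 5c.
Inner hash: even-index sum = 389 mod 256 = 133; odd-index sum = 266 mod 256 = 10 → 85 0a.
Outer hash (recomputed tag): even-index sum = 235 mod 256 = 235; odd-index sum = 317 mod 256 = 61 → eb 3d.
Recomputed tag = eb3d; claimed = eb3d → match.

valid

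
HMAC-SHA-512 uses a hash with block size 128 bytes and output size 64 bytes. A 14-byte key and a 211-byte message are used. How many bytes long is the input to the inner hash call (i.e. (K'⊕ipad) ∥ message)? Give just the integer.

339

Key is 14 ≤ 128 bytes, zero-padded: |K'| = 128.
Inner input = (K'⊕ipad) ∥ m → 128 + 211 = 339 bytes.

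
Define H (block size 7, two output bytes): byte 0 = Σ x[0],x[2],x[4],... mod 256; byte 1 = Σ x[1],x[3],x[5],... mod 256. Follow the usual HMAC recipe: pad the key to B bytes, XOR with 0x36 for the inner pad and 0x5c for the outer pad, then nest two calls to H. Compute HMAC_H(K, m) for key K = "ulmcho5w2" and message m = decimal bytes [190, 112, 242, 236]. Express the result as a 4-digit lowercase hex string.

Key "ulmcho5w2" = 75 6c 6d 63 68 6f 35 77 32 is 9 bytes > B = 7, so hash it first: H(key) = b1 b5, then zero-pad to 7 bytes: K' = b1 b5 00 00 00 00 00.
K' ⊕ ipad = 87 83 36 36 36 36 36.  K' ⊕ opad = ed e9 5c 5c 5c 5c 5c.
Inner input = (K'⊕ipad) ∥ m = 87 83 36 36 36 36 36 ∥ be 70 f2 ec.
Inner hash: even-index sum = 645 mod 256 = 133; odd-index sum = 671 mod 256 = 159 → 85 9f.
Outer input = (K'⊕opad) ∥ inner = ed e9 5c 5c 5c 5c 5c ∥ 85 9f.
Outer hash (tag): even-index sum = 672 mod 256 = 160; odd-index sum = 550 mod 256 = 38 → a0 26.

a026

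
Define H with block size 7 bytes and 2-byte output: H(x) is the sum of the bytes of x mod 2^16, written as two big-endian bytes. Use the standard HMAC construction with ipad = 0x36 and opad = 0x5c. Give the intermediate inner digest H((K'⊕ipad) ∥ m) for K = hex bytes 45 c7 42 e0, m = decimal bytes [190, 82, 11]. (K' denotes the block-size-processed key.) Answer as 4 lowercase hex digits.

046b

Key hex bytes 45 c7 42 e0 is 4 bytes ≤ B = 7; zero-pad to 7 bytes: K' = 45 c7 42 e0 00 00 00.
K' ⊕ ipad = 73 f1 74 d6 36 36 36.
Inner input = 73 f1 74 d6 36 36 36 ∥ be 52 0b.
Inner hash: sum = 115+241+116+214+54+54+54+190+82+11 = 1131 → 04 6b.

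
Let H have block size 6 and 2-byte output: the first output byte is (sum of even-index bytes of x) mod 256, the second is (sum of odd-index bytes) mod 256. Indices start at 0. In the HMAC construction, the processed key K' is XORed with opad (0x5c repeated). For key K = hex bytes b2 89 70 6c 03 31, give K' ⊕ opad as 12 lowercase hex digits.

eed52c305f6d

Key hex bytes b2 89 70 6c 03 31 is exactly B = 6 bytes: K' = b2 89 70 6c 03 31.
XOR each byte with 0x5c: b2⊕5c=ee, 89⊕5c=d5, 70⊕5c=2c, 6c⊕5c=30, 03⊕5c=5f, 31⊕5c=6d.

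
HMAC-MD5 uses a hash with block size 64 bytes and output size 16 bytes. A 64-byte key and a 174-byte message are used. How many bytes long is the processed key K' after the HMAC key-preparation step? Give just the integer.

Key is 64 ≤ 64 bytes, zero-padded: |K'| = 64.

64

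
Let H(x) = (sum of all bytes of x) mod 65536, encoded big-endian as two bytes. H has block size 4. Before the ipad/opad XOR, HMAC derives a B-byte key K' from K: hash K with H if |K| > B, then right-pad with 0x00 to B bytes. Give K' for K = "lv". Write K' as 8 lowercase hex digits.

Key "lv" = 6c 76 is 2 bytes ≤ B = 4; zero-pad to 4 bytes: K' = 6c 76 00 00.

6c760000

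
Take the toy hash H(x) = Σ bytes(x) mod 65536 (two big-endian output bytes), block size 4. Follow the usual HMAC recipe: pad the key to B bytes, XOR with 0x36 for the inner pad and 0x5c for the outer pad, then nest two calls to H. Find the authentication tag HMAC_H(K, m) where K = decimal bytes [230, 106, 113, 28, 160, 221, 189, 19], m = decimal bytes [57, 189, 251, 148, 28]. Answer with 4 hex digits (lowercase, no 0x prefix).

01e4

Key decimal bytes [230, 106, 113, 28, 160, 221, 189, 19] = e6 6a 71 1c a0 dd bd 13 is 8 bytes > B = 4, so hash it first: H(key) = 04 2a, then zero-pad to 4 bytes: K' = 04 2a 00 00.
K' ⊕ ipad = 32 1c 36 36.  K' ⊕ opad = 58 76 5c 5c.
Inner input = (K'⊕ipad) ∥ m = 32 1c 36 36 ∥ 39 bd fb 94 1c.
Inner hash: sum = 50+28+54+54+57+189+251+148+28 = 859 → 03 5b.
Outer input = (K'⊕opad) ∥ inner = 58 76 5c 5c ∥ 03 5b.
Outer hash (tag): sum = 88+118+92+92+3+91 = 484 → 01 e4.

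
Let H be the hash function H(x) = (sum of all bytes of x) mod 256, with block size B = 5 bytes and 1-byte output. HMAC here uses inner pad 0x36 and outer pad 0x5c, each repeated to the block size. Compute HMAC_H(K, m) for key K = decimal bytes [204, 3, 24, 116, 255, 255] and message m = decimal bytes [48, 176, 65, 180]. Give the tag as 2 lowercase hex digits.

Key decimal bytes [204, 3, 24, 116, 255, 255] = cc 03 18 74 ff ff is 6 bytes > B = 5, so hash it first: H(key) = 59, then zero-pad to 5 bytes: K' = 59 00 00 00 00.
K' ⊕ ipad = 6f 36 36 36 36.  K' ⊕ opad = 05 5c 5c 5c 5c.
Inner input = (K'⊕ipad) ∥ m = 6f 36 36 36 36 ∥ 30 b0 41 b4.
Inner hash: sum = 111+54+54+54+54+48+176+65+180 = 796; mod 256 = 28 → 1c.
Outer input = (K'⊕opad) ∥ inner = 05 5c 5c 5c 5c ∥ 1c.
Outer hash (tag): sum = 5+92+92+92+92+28 = 401; mod 256 = 145 → 91.

91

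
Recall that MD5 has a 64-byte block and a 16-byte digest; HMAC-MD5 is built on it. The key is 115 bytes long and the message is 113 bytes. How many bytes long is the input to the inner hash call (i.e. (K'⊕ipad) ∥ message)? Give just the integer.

177

Key is 115 > 64 bytes, so it is hashed to 16 bytes then zero-padded to 64: |K'| = 64.
Inner input = (K'⊕ipad) ∥ m → 64 + 113 = 177 bytes.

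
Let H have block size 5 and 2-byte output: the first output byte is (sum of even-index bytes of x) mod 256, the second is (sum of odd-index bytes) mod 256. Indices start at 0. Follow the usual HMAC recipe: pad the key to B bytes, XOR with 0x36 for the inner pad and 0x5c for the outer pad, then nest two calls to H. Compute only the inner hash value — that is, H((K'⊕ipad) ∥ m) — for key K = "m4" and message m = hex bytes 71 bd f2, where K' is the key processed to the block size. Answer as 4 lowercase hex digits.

849b

Key "m4" = 6d 34 is 2 bytes ≤ B = 5; zero-pad to 5 bytes: K' = 6d 34 00 00 00.
K' ⊕ ipad = 5b 02 36 36 36.
Inner input = 5b 02 36 36 36 ∥ 71 bd f2.
Inner hash: even-index sum = 388 mod 256 = 132; odd-index sum = 411 mod 256 = 155 → 84 9b.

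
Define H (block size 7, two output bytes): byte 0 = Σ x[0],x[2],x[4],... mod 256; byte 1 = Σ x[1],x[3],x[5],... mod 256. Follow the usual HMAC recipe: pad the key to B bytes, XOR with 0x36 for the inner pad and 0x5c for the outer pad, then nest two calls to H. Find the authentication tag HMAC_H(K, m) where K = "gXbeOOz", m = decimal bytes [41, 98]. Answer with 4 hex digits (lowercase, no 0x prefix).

151c

Key "gXbeOOz" = 67 58 62 65 4f 4f 7a is exactly B = 7 bytes: K' = 67 58 62 65 4f 4f 7a.
K' ⊕ ipad = 51 6e 54 53 79 79 4c.  K' ⊕ opad = 3b 04 3e 39 13 13 26.
Inner input = (K'⊕ipad) ∥ m = 51 6e 54 53 79 79 4c ∥ 29 62.
Inner hash: even-index sum = 460 mod 256 = 204; odd-index sum = 355 mod 256 = 99 → cc 63.
Outer input = (K'⊕opad) ∥ inner = 3b 04 3e 39 13 13 26 ∥ cc 63.
Outer hash (tag): even-index sum = 277 mod 256 = 21; odd-index sum = 284 mod 256 = 28 → 15 1c.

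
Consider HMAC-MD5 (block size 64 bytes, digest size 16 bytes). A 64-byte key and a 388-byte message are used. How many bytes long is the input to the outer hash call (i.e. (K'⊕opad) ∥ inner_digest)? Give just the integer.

Key is 64 ≤ 64 bytes, zero-padded: |K'| = 64.
Outer input = (K'⊕opad) ∥ H(inner) → 64 + 16 = 80 bytes.

80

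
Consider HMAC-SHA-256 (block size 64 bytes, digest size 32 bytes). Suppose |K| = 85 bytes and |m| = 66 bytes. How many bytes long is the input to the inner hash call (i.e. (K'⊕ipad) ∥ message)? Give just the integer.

130

Key is 85 > 64 bytes, so it is hashed to 32 bytes then zero-padded to 64: |K'| = 64.
Inner input = (K'⊕ipad) ∥ m → 64 + 66 = 130 bytes.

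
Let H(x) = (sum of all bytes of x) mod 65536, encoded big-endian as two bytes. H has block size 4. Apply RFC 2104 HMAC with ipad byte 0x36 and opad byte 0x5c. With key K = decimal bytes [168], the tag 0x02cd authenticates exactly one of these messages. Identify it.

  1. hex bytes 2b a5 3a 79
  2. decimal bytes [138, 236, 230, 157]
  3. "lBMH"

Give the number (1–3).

1

Key decimal bytes [168] = a8 is 1 byte ≤ B = 4; zero-pad to 4 bytes: K' = a8 00 00 00.
K' ⊕ ipad = 9e 36 36 36; K' ⊕ opad = f4 5c 5c 5c.
m1: inner = H(9e 36 36 36 2b a5 3a 79) = 02 c3; tag = H(f4 5c 5c 5c 02 c3) = 02cd ← matches
m2: inner = H(9e 36 36 36 8a ec e6 9d) = 04 39; tag = H(f4 5c 5c 5c 04 39) = 0245
m3: inner = H(9e 36 36 36 6c 42 4d 48) = 02 83; tag = H(f4 5c 5c 5c 02 83) = 028d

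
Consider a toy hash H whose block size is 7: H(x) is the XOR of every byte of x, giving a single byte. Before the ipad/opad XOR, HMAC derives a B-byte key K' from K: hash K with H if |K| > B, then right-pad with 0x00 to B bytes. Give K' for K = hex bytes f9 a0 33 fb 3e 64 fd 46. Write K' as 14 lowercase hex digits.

|K| = 8 > B = 7, so first hash the key.
H(K): XOR f9⊕a0⊕33⊕fb⊕3e⊕64⊕fd⊕46 = 70.
Zero-pad H(K) = 70 to 7 bytes: K' = 70 00 00 00 00 00 00.

70000000000000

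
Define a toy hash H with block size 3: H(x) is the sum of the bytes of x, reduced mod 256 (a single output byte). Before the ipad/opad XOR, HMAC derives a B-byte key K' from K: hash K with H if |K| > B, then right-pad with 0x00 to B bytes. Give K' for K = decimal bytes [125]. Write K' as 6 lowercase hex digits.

7d0000

Key decimal bytes [125] = 7d is 1 byte ≤ B = 3; zero-pad to 3 bytes: K' = 7d 00 00.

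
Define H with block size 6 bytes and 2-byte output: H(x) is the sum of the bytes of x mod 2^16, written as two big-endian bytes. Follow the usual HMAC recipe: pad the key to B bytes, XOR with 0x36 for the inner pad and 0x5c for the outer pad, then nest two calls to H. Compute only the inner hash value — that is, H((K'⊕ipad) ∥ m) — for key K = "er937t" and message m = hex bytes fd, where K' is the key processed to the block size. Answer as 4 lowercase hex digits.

01eb

Key "er937t" = 65 72 39 33 37 74 is exactly B = 6 bytes: K' = 65 72 39 33 37 74.
K' ⊕ ipad = 53 44 0f 05 01 42.
Inner input = 53 44 0f 05 01 42 ∥ fd.
Inner hash: sum = 83+68+15+5+1+66+253 = 491 → 01 eb.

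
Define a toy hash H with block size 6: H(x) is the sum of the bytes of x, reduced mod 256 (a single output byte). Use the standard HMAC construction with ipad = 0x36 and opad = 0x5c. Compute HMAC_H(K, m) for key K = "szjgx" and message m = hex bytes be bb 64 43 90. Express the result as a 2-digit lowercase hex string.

Key "szjgx" = 73 7a 6a 67 78 is 5 bytes ≤ B = 6; zero-pad to 6 bytes: K' = 73 7a 6a 67 78 00.
K' ⊕ ipad = 45 4c 5c 51 4e 36.  K' ⊕ opad = 2f 26 36 3b 24 5c.
Inner input = (K'⊕ipad) ∥ m = 45 4c 5c 51 4e 36 ∥ be bb 64 43 90.
Inner hash: sum = 69+76+92+81+78+54+190+187+100+67+144 = 1138; mod 256 = 114 → 72.
Outer input = (K'⊕opad) ∥ inner = 2f 26 36 3b 24 5c ∥ 72.
Outer hash (tag): sum = 47+38+54+59+36+92+114 = 440; mod 256 = 184 → b8.

b8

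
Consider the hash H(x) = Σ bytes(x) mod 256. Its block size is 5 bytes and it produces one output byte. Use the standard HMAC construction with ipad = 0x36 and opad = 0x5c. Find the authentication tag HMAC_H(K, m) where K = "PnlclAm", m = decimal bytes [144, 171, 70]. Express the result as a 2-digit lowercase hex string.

55

Key "PnlclAm" = 50 6e 6c 63 6c 41 6d is 7 bytes > B = 5, so hash it first: H(key) = a7, then zero-pad to 5 bytes: K' = a7 00 00 00 00.
K' ⊕ ipad = 91 36 36 36 36.  K' ⊕ opad = fb 5c 5c 5c 5c.
Inner input = (K'⊕ipad) ∥ m = 91 36 36 36 36 ∥ 90 ab 46.
Inner hash: sum = 145+54+54+54+54+144+171+70 = 746; mod 256 = 234 → ea.
Outer input = (K'⊕opad) ∥ inner = fb 5c 5c 5c 5c ∥ ea.
Outer hash (tag): sum = 251+92+92+92+92+234 = 853; mod 256 = 85 → 55.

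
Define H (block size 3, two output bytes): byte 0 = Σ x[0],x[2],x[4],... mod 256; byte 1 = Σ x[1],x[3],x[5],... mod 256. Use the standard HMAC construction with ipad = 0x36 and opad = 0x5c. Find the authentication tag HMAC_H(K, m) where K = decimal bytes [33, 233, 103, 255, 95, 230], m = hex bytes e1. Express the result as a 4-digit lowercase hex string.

f099

Key decimal bytes [33, 233, 103, 255, 95, 230] = 21 e9 67 ff 5f e6 is 6 bytes > B = 3, so hash it first: H(key) = e7 ce, then zero-pad to 3 bytes: K' = e7 ce 00.
K' ⊕ ipad = d1 f8 36.  K' ⊕ opad = bb 92 5c.
Inner input = (K'⊕ipad) ∥ m = d1 f8 36 ∥ e1.
Inner hash: even-index sum = 263 mod 256 = 7; odd-index sum = 473 mod 256 = 217 → 07 d9.
Outer input = (K'⊕opad) ∥ inner = bb 92 5c ∥ 07 d9.
Outer hash (tag): even-index sum = 496 mod 256 = 240; odd-index sum = 153 mod 256 = 153 → f0 99.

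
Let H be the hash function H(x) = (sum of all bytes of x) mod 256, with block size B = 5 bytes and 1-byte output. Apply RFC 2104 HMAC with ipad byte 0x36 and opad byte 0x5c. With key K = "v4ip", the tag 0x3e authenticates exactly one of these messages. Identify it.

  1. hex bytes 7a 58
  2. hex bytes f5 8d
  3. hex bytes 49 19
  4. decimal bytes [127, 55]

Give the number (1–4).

Key "v4ip" = 76 34 69 70 is 4 bytes ≤ B = 5; zero-pad to 5 bytes: K' = 76 34 69 70 00.
K' ⊕ ipad = 40 02 5f 46 36; K' ⊕ opad = 2a 68 35 2c 5c.
m1: inner = H(40 02 5f 46 36 7a 58) = ef; tag = H(2a 68 35 2c 5c ef) = 3e ← matches
m2: inner = H(40 02 5f 46 36 f5 8d) = 9f; tag = H(2a 68 35 2c 5c 9f) = ee
m3: inner = H(40 02 5f 46 36 49 19) = 7f; tag = H(2a 68 35 2c 5c 7f) = ce
m4: inner = H(40 02 5f 46 36 7f 37) = d3; tag = H(2a 68 35 2c 5c d3) = 22

1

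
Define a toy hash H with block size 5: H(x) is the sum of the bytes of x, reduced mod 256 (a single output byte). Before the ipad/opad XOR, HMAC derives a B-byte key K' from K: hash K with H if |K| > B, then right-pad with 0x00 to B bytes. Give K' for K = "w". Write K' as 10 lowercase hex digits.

Key "w" = 77 is 1 byte ≤ B = 5; zero-pad to 5 bytes: K' = 77 00 00 00 00.

7700000000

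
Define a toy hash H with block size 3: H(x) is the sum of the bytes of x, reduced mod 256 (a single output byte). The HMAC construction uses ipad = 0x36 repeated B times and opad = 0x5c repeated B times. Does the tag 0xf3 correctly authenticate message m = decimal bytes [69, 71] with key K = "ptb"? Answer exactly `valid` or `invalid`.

invalid

Key "ptb" = 70 74 62 is exactly B = 3 bytes: K' = 70 74 62.
K' ⊕ ipad = 46 42 54; K' ⊕ opad = 2c 28 3e.
Inner hash: sum = 70+66+84+69+71 = 360; mod 256 = 104 → 68.
Outer hash (recomputed tag): sum = 44+40+62+104 = 250 → fa.
Recomputed tag = fa; claimed = f3 → mismatch.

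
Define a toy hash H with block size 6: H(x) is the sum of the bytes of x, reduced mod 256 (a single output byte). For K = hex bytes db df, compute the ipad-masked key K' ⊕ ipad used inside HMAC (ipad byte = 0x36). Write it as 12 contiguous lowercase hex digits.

Key hex bytes db df is 2 bytes ≤ B = 6; zero-pad to 6 bytes: K' = db df 00 00 00 00.
XOR each byte with 0x36: db⊕36=ed, df⊕36=e9, 00⊕36=36, 00⊕36=36, 00⊕36=36, 00⊕36=36.

ede936363636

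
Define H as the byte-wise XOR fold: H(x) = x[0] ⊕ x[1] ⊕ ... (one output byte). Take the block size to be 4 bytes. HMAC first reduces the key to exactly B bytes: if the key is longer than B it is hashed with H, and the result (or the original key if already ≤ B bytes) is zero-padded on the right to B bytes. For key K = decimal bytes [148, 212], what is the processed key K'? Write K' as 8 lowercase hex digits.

94d40000

Key decimal bytes [148, 212] = 94 d4 is 2 bytes ≤ B = 4; zero-pad to 4 bytes: K' = 94 d4 00 00.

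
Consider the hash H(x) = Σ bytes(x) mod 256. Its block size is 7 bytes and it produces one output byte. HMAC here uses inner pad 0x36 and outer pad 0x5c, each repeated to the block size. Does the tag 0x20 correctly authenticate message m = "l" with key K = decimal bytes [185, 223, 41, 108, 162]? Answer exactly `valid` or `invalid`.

valid

Key decimal bytes [185, 223, 41, 108, 162] = b9 df 29 6c a2 is 5 bytes ≤ B = 7; zero-pad to 7 bytes: K' = b9 df 29 6c a2 00 00.
K' ⊕ ipad = 8f e9 1f 5a 94 36 36; K' ⊕ opad = e5 83 75 30 fe 5c 5c.
Inner hash: sum = 143+233+31+90+148+54+54+108 = 861; mod 256 = 93 → 5d.
Outer hash (recomputed tag): sum = 229+131+117+48+254+92+92+93 = 1056; mod 256 = 32 → 20.
Recomputed tag = 20; claimed = 20 → match.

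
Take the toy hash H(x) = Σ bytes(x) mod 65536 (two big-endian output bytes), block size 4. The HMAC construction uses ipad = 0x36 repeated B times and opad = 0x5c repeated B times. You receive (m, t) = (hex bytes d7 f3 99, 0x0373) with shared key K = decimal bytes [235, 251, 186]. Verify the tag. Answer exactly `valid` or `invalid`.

valid

Key decimal bytes [235, 251, 186] = eb fb ba is 3 bytes ≤ B = 4; zero-pad to 4 bytes: K' = eb fb ba 00.
K' ⊕ ipad = dd cd 8c 36; K' ⊕ opad = b7 a7 e6 5c.
Inner hash: sum = 221+205+140+54+215+243+153 = 1231 → 04 cf.
Outer hash (recomputed tag): sum = 183+167+230+92+4+207 = 883 → 03 73.
Recomputed tag = 0373; claimed = 0373 → match.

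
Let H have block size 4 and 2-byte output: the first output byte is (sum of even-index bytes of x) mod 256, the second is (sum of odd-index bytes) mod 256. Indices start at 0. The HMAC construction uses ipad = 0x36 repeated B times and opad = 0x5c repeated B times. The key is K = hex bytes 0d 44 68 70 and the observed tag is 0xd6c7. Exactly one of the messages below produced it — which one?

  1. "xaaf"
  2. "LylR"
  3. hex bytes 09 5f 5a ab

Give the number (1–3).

2

Key hex bytes 0d 44 68 70 is exactly B = 4 bytes: K' = 0d 44 68 70.
K' ⊕ ipad = 3b 72 5e 46; K' ⊕ opad = 51 18 34 2c.
m1: inner = H(3b 72 5e 46 78 61 61 66) = 72 7f; tag = H(51 18 34 2c 72 7f) = f7c3
m2: inner = H(3b 72 5e 46 4c 79 6c 52) = 51 83; tag = H(51 18 34 2c 51 83) = d6c7 ← matches
m3: inner = H(3b 72 5e 46 09 5f 5a ab) = fc c2; tag = H(51 18 34 2c fc c2) = 8106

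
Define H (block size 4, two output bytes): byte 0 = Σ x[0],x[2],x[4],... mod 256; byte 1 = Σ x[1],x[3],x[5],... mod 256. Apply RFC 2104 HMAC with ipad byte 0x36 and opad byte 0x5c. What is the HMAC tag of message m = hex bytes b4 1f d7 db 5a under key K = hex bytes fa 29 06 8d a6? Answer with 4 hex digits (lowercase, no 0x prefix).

01f6

Key hex bytes fa 29 06 8d a6 is 5 bytes > B = 4, so hash it first: H(key) = a6 b6, then zero-pad to 4 bytes: K' = a6 b6 00 00.
K' ⊕ ipad = 90 80 36 36.  K' ⊕ opad = fa ea 5c 5c.
Inner input = (K'⊕ipad) ∥ m = 90 80 36 36 ∥ b4 1f d7 db 5a.
Inner hash: even-index sum = 683 mod 256 = 171; odd-index sum = 432 mod 256 = 176 → ab b0.
Outer input = (K'⊕opad) ∥ inner = fa ea 5c 5c ∥ ab b0.
Outer hash (tag): even-index sum = 513 mod 256 = 1; odd-index sum = 502 mod 256 = 246 → 01 f6.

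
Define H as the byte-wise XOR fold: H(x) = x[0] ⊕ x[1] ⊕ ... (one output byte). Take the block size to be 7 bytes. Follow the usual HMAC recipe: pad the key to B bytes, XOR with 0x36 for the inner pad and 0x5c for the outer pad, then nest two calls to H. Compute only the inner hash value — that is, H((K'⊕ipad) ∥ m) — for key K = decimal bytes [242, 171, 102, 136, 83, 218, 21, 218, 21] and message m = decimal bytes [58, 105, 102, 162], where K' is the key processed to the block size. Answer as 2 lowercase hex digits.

45

Key decimal bytes [242, 171, 102, 136, 83, 218, 21, 218, 21] = f2 ab 66 88 53 da 15 da 15 is 9 bytes > B = 7, so hash it first: H(key) = e4, then zero-pad to 7 bytes: K' = e4 00 00 00 00 00 00.
K' ⊕ ipad = d2 36 36 36 36 36 36.
Inner input = d2 36 36 36 36 36 36 ∥ 3a 69 66 a2.
Inner hash: XOR d2⊕36⊕36⊕36⊕36⊕36⊕36⊕3a⊕69⊕66⊕a2 = 45.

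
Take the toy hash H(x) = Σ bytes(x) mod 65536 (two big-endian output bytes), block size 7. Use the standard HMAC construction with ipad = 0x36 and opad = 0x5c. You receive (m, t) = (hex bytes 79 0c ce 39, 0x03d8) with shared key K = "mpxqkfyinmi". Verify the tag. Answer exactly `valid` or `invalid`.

Key "mpxqkfyinmi" = 6d 70 78 71 6b 66 79 69 6e 6d 69 is 11 bytes > B = 7, so hash it first: H(key) = 04 bd, then zero-pad to 7 bytes: K' = 04 bd 00 00 00 00 00.
K' ⊕ ipad = 32 8b 36 36 36 36 36; K' ⊕ opad = 58 e1 5c 5c 5c 5c 5c.
Inner hash: sum = 50+139+54+54+54+54+54+121+12+206+57 = 855 → 03 57.
Outer hash (recomputed tag): sum = 88+225+92+92+92+92+92+3+87 = 863 → 03 5f.
Recomputed tag = 035f; claimed = 03d8 → mismatch.

invalid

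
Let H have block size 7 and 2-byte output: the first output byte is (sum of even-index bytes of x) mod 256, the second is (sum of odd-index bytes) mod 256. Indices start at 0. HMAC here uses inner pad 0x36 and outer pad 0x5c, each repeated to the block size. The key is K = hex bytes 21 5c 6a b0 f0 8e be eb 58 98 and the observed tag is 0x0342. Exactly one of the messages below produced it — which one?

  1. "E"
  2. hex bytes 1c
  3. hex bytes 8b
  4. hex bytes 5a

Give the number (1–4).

Key hex bytes 21 5c 6a b0 f0 8e be eb 58 98 is 10 bytes > B = 7, so hash it first: H(key) = 91 1d, then zero-pad to 7 bytes: K' = 91 1d 00 00 00 00 00.
K' ⊕ ipad = a7 2b 36 36 36 36 36; K' ⊕ opad = cd 41 5c 5c 5c 5c 5c.
m1: inner = H(a7 2b 36 36 36 36 36 45) = 49 dc; tag = H(cd 41 5c 5c 5c 5c 5c 49 dc) = bd42
m2: inner = H(a7 2b 36 36 36 36 36 1c) = 49 b3; tag = H(cd 41 5c 5c 5c 5c 5c 49 b3) = 9442
m3: inner = H(a7 2b 36 36 36 36 36 8b) = 49 22; tag = H(cd 41 5c 5c 5c 5c 5c 49 22) = 0342 ← matches
m4: inner = H(a7 2b 36 36 36 36 36 5a) = 49 f1; tag = H(cd 41 5c 5c 5c 5c 5c 49 f1) = d242

3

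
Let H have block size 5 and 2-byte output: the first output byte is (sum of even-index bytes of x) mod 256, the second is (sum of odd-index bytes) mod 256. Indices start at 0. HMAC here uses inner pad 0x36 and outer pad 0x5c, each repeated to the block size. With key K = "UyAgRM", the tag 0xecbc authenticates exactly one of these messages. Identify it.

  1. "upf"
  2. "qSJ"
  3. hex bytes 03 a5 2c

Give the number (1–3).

Key "UyAgRM" = 55 79 41 67 52 4d is 6 bytes > B = 5, so hash it first: H(key) = e8 2d, then zero-pad to 5 bytes: K' = e8 2d 00 00 00.
K' ⊕ ipad = de 1b 36 36 36; K' ⊕ opad = b4 71 5c 5c 5c.
m1: inner = H(de 1b 36 36 36 75 70 66) = ba 2c; tag = H(b4 71 5c 5c 5c ba 2c) = 9887
m2: inner = H(de 1b 36 36 36 71 53 4a) = 9d 0c; tag = H(b4 71 5c 5c 5c 9d 0c) = 786a
m3: inner = H(de 1b 36 36 36 03 a5 2c) = ef 80; tag = H(b4 71 5c 5c 5c ef 80) = ecbc ← matches

3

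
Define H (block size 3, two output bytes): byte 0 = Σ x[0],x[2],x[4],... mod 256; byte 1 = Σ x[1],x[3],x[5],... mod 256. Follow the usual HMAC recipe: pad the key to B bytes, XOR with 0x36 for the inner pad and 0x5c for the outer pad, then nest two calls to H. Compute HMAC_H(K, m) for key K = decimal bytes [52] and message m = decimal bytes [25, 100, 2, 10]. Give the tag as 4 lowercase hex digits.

Key decimal bytes [52] = 34 is 1 byte ≤ B = 3; zero-pad to 3 bytes: K' = 34 00 00.
K' ⊕ ipad = 02 36 36.  K' ⊕ opad = 68 5c 5c.
Inner input = (K'⊕ipad) ∥ m = 02 36 36 ∥ 19 64 02 0a.
Inner hash: even-index sum = 166 mod 256 = 166; odd-index sum = 81 mod 256 = 81 → a6 51.
Outer input = (K'⊕opad) ∥ inner = 68 5c 5c ∥ a6 51.
Outer hash (tag): even-index sum = 277 mod 256 = 21; odd-index sum = 258 mod 256 = 2 → 15 02.

1502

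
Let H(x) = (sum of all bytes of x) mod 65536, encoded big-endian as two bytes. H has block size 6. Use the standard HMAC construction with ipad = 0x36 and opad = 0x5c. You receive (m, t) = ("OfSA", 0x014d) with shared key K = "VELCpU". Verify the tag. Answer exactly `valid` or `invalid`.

Key "VELCpU" = 56 45 4c 43 70 55 is exactly B = 6 bytes: K' = 56 45 4c 43 70 55.
K' ⊕ ipad = 60 73 7a 75 46 63; K' ⊕ opad = 0a 19 10 1f 2c 09.
Inner hash: sum = 96+115+122+117+70+99+79+102+83+65 = 948 → 03 b4.
Outer hash (recomputed tag): sum = 10+25+16+31+44+9+3+180 = 318 → 01 3e.
Recomputed tag = 013e; claimed = 014d → mismatch.

invalid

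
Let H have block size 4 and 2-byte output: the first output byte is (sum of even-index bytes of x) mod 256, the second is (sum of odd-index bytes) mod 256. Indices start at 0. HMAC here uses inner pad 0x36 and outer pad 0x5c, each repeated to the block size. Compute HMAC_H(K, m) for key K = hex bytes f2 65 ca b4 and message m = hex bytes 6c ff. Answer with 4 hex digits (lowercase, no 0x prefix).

Key hex bytes f2 65 ca b4 is exactly B = 4 bytes: K' = f2 65 ca b4.
K' ⊕ ipad = c4 53 fc 82.  K' ⊕ opad = ae 39 96 e8.
Inner input = (K'⊕ipad) ∥ m = c4 53 fc 82 ∥ 6c ff.
Inner hash: even-index sum = 556 mod 256 = 44; odd-index sum = 468 mod 256 = 212 → 2c d4.
Outer input = (K'⊕opad) ∥ inner = ae 39 96 e8 ∥ 2c d4.
Outer hash (tag): even-index sum = 368 mod 256 = 112; odd-index sum = 501 mod 256 = 245 → 70 f5.

70f5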